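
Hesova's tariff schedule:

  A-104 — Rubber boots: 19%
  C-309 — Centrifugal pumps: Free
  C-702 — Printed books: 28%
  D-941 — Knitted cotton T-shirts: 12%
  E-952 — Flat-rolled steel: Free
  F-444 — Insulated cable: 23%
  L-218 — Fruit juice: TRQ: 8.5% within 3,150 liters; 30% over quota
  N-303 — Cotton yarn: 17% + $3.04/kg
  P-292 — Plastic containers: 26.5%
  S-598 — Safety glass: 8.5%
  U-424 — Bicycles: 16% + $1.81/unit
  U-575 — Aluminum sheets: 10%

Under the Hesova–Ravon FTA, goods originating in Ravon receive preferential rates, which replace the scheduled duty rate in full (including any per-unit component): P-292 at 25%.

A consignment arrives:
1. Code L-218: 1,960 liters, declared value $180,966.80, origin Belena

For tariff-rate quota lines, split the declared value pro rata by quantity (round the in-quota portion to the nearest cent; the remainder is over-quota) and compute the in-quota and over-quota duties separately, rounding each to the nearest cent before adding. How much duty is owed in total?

Line 1 (L-218, Belena, 1,960 liters, $180,966.80):
Code L-218 is under a tariff-rate quota (threshold 3,150 liters). Quantity 1,960 liters is within the quota, so the in-quota rate 8.5% applies to the full value.
Duty = $180,966.80 × 8.5% = $15,382.18.

$15,382.18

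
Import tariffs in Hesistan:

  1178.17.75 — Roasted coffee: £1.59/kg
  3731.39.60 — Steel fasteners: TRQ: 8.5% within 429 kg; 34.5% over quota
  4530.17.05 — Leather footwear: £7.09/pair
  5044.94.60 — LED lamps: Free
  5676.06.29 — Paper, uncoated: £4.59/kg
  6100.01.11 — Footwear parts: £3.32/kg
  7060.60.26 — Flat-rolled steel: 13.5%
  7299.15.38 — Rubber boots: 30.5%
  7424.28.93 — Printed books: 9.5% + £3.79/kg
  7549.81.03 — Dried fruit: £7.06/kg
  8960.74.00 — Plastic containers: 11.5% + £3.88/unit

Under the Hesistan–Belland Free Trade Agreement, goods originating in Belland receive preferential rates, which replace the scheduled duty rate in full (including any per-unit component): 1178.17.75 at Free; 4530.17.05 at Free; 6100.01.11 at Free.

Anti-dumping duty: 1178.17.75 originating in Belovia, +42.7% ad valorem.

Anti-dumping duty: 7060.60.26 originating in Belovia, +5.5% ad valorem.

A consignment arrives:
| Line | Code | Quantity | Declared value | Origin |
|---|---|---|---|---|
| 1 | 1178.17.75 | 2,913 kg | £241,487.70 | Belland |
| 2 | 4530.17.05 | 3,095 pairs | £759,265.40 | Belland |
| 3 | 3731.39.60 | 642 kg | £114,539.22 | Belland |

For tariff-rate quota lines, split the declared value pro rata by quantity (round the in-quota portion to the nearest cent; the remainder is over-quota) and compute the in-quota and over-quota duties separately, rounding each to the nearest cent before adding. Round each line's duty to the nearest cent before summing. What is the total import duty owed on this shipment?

Line 1 (1178.17.75, Belland, 2,913 kg, £241,487.70):
Base rate for 1178.17.75 is £1.59/kg.
Origin Belland qualifies under the Hesistan–Belland agreement and 1178.17.75 is covered: preferential rate Free applies instead.
The additional-duty order on 1178.17.75 targets Belovia, not Belland; it does not apply.
Duty = £241,487.70 × 0% = £0.00.
Line 2 (4530.17.05, Belland, 3,095 pairs, £759,265.40):
Base rate for 4530.17.05 is £7.09/pair.
Origin Belland qualifies under the Hesistan–Belland agreement and 4530.17.05 is covered: preferential rate Free applies instead.
Duty = £759,265.40 × 0% = £0.00.
Line 3 (3731.39.60, Belland, 642 kg, £114,539.22):
Code 3731.39.60 is under a tariff-rate quota (threshold 429 kg). In-quota: 429 kg at 8.5%; over-quota: 213 kg at 34.5%.
Pro-rata value split: in-quota = £114,539.22 × 429/642 = £76,537.89; over-quota = £114,539.22 − £76,537.89 = £38,001.33.
In-quota duty = £76,537.89 × 8.5% = £6,505.72. Over-quota duty = £38,001.33 × 34.5% = £13,110.46.
Line duty = £6,505.72 + £13,110.46 = £19,616.18.
Total = £0.00 + £0.00 + £19,616.18 = £19,616.18.

£19,616.18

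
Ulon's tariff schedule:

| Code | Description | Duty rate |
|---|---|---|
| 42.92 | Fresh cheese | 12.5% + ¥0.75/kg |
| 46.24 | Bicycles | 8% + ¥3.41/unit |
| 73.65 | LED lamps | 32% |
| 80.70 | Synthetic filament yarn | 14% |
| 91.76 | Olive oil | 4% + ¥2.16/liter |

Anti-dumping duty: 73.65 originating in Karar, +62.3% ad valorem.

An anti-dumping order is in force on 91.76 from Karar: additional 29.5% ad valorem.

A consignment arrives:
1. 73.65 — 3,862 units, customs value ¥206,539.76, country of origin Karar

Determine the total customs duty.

¥194,766.99

Line 1 (73.65, Karar, 3,862 units, ¥206,539.76):
Base rate for 73.65 is 32%.
Additional duty on 73.65 from Karar: +62.3%. Applied ad valorem rate: 32% + 62.3% = 94.3%.
Duty = ¥206,539.76 × 94.3% = ¥194,766.99.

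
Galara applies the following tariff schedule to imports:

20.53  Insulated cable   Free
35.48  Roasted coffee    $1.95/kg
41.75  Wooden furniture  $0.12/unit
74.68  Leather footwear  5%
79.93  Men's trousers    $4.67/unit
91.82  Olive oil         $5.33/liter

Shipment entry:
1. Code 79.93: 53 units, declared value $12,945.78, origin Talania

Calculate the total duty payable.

Line 1 (79.93, Talania, 53 units, $12,945.78):
Base rate for 79.93 is $4.67/unit.
Duty = 53 × $4.67 = $247.51.

$247.51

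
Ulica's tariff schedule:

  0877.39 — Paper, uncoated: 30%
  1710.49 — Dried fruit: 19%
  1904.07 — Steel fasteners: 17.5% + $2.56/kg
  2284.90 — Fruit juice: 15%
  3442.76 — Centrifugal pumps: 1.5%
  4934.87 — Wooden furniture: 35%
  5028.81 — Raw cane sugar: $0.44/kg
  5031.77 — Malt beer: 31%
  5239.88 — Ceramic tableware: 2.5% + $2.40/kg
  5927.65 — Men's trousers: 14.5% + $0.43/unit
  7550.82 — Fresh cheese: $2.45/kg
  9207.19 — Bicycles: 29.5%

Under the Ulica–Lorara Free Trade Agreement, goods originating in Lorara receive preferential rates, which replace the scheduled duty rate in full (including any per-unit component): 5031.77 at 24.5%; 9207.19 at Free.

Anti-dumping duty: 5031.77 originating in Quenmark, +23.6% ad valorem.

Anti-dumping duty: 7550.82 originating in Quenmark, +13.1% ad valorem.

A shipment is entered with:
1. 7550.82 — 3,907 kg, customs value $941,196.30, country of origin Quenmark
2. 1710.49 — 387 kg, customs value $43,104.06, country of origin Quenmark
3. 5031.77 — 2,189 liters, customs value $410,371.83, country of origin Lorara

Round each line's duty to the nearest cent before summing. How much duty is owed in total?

Line 1 (7550.82, Quenmark, 3,907 kg, $941,196.30):
Base rate for 7550.82 is $2.45/kg.
Additional duty on 7550.82 from Quenmark: +13.1% ad valorem. Applied ad valorem rate = 13.1%.
Duty = $941,196.30 × 13.1% + 3,907 × $2.45 = $132,868.87.
Line 2 (1710.49, Quenmark, 387 kg, $43,104.06):
Base rate for 1710.49 is 19%.
Duty = $43,104.06 × 19% = $8,189.77.
Line 3 (5031.77, Lorara, 2,189 liters, $410,371.83):
Base rate for 5031.77 is 31%.
Origin Lorara qualifies under the Ulica–Lorara agreement and 5031.77 is covered: preferential rate 24.5% applies instead.
The additional-duty order on 5031.77 targets Quenmark, not Lorara; it does not apply.
Duty = $410,371.83 × 24.5% = $100,541.10.
Total = $132,868.87 + $8,189.77 + $100,541.10 = $241,599.74.

$241,599.74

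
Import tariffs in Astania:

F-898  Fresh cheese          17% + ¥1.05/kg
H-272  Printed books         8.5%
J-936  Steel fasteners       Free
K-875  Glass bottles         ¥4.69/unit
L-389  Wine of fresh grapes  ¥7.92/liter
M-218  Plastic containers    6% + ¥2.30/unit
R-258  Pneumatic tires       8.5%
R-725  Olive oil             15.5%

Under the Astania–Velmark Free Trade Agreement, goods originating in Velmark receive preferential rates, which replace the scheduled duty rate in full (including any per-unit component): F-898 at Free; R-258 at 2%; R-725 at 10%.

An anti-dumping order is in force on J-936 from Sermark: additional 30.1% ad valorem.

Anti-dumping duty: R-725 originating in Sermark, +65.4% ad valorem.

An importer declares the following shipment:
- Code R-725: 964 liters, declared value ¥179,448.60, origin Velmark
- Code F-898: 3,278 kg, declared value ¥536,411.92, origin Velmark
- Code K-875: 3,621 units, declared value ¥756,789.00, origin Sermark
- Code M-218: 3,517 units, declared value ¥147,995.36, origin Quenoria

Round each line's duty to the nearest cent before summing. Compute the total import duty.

¥51,896.17

Line 1 (R-725, Velmark, 964 liters, ¥179,448.60):
Base rate for R-725 is 15.5%.
Origin Velmark qualifies under the Astania–Velmark agreement and R-725 is covered: preferential rate 10% applies instead.
The additional-duty order on R-725 targets Sermark, not Velmark; it does not apply.
Duty = ¥179,448.60 × 10% = ¥17,944.86.
Line 2 (F-898, Velmark, 3,278 kg, ¥536,411.92):
Base rate for F-898 is 17% + ¥1.05/kg.
Origin Velmark qualifies under the Astania–Velmark agreement and F-898 is covered: preferential rate Free applies instead.
Duty = ¥536,411.92 × 0% = ¥0.00.
Line 3 (K-875, Sermark, 3,621 units, ¥756,789.00):
Base rate for K-875 is ¥4.69/unit.
Duty = 3,621 × ¥4.69 = ¥16,982.49.
Line 4 (M-218, Quenoria, 3,517 units, ¥147,995.36):
Base rate for M-218 is 6% + ¥2.30/unit.
Duty = ¥147,995.36 × 6% + 3,517 × ¥2.30 = ¥16,968.82.
Total = ¥17,944.86 + ¥0.00 + ¥16,982.49 + ¥16,968.82 = ¥51,896.17.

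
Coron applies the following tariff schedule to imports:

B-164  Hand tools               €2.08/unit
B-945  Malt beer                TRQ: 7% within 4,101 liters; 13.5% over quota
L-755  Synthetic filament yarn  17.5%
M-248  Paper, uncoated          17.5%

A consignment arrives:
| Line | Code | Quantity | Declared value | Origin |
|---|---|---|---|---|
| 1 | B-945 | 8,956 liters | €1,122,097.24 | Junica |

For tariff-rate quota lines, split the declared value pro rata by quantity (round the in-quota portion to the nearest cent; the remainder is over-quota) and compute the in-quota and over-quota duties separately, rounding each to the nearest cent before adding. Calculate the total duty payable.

€118,085.20

Line 1 (B-945, Junica, 8,956 liters, €1,122,097.24):
Code B-945 is under a tariff-rate quota (threshold 4,101 liters). In-quota: 4,101 liters at 7%; over-quota: 4,855 liters at 13.5%.
Pro-rata value split: in-quota = €1,122,097.24 × 4,101/8,956 = €513,814.29; over-quota = €1,122,097.24 − €513,814.29 = €608,282.95.
In-quota duty = €513,814.29 × 7% = €35,967.00. Over-quota duty = €608,282.95 × 13.5% = €82,118.20.
Line duty = €35,967.00 + €82,118.20 = €118,085.20.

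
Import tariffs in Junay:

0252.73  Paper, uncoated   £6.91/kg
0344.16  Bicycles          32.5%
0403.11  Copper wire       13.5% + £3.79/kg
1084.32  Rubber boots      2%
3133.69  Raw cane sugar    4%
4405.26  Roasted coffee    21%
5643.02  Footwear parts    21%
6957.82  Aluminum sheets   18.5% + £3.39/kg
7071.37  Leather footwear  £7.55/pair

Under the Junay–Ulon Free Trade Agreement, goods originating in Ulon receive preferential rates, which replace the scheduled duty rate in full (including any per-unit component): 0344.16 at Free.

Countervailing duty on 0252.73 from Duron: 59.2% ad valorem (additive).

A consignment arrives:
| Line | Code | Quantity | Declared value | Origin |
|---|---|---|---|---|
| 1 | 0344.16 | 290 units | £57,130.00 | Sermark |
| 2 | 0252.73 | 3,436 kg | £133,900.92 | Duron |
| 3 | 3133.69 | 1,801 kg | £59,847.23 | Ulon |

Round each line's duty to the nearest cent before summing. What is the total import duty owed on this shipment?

Line 1 (0344.16, Sermark, 290 units, £57,130.00):
Base rate for 0344.16 is 32.5%.
0344.16 has an FTA preferential rate, but origin Sermark is not Ulon; base rate stands.
Duty = £57,130.00 × 32.5% = £18,567.25.
Line 2 (0252.73, Duron, 3,436 kg, £133,900.92):
Base rate for 0252.73 is £6.91/kg.
Additional duty on 0252.73 from Duron: +59.2% ad valorem. Applied ad valorem rate = 59.2%.
Duty = £133,900.92 × 59.2% + 3,436 × £6.91 = £103,012.10.
Line 3 (3133.69, Ulon, 1,801 kg, £59,847.23):
Base rate for 3133.69 is 4%.
Origin Ulon is the FTA partner but 3133.69 is not on the preference list; base rate stands.
Duty = £59,847.23 × 4% = £2,393.89.
Total = £18,567.25 + £103,012.10 + £2,393.89 = £123,973.24.

£123,973.24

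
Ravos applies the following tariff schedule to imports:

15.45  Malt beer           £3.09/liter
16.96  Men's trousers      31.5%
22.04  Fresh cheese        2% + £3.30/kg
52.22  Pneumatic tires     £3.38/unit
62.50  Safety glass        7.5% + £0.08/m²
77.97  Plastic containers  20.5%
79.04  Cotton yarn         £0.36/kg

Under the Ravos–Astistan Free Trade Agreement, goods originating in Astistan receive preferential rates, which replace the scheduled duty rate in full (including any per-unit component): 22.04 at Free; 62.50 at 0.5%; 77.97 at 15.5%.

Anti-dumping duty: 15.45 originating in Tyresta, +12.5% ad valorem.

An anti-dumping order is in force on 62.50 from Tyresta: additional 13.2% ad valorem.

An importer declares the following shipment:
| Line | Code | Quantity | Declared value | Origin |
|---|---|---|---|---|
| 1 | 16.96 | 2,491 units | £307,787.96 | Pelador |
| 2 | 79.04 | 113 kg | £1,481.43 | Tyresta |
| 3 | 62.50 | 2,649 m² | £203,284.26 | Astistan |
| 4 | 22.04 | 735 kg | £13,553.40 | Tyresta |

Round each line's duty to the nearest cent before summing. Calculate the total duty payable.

£100,706.88

Line 1 (16.96, Pelador, 2,491 units, £307,787.96):
Base rate for 16.96 is 31.5%.
Duty = £307,787.96 × 31.5% = £96,953.21.
Line 2 (79.04, Tyresta, 113 kg, £1,481.43):
Base rate for 79.04 is £0.36/kg.
Duty = 113 × £0.36 = £40.68.
Line 3 (62.50, Astistan, 2,649 m², £203,284.26):
Base rate for 62.50 is 7.5% + £0.08/m².
Origin Astistan qualifies under the Ravos–Astistan agreement and 62.50 is covered: preferential rate 0.5% applies instead.
The additional-duty order on 62.50 targets Tyresta, not Astistan; it does not apply.
Duty = £203,284.26 × 0.5% = £1,016.42.
Line 4 (22.04, Tyresta, 735 kg, £13,553.40):
Base rate for 22.04 is 2% + £3.30/kg.
22.04 has an FTA preferential rate, but origin Tyresta is not Astistan; base rate stands.
Duty = £13,553.40 × 2% + 735 × £3.30 = £2,696.57.
Total = £96,953.21 + £40.68 + £1,016.42 + £2,696.57 = £100,706.88.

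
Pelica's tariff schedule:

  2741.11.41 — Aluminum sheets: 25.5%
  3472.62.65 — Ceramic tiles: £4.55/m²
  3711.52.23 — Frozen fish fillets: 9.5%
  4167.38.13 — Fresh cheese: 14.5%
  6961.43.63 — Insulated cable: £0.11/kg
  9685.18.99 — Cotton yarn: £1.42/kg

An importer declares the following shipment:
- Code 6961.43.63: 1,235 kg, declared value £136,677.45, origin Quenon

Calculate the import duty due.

Line 1 (6961.43.63, Quenon, 1,235 kg, £136,677.45):
Base rate for 6961.43.63 is £0.11/kg.
Duty = 1,235 × £0.11 = £135.85.

£135.85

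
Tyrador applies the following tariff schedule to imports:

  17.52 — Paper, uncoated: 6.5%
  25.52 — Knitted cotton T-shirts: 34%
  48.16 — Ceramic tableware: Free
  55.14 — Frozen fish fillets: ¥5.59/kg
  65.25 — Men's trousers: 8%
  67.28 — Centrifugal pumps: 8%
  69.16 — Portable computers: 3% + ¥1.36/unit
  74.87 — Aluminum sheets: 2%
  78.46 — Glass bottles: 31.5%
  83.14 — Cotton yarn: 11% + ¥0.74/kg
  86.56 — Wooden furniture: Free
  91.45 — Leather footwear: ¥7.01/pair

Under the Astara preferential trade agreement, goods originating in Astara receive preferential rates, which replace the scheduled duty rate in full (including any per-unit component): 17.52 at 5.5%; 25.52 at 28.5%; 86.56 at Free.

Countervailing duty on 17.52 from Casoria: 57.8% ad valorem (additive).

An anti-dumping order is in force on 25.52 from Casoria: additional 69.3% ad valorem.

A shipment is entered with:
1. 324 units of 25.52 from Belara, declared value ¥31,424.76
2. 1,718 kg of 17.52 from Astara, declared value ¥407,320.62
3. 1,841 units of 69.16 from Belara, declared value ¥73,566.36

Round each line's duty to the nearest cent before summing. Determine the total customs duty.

¥37,797.80

Line 1 (25.52, Belara, 324 units, ¥31,424.76):
Base rate for 25.52 is 34%.
25.52 has an FTA preferential rate, but origin Belara is not Astara; base rate stands.
The additional-duty order on 25.52 targets Casoria, not Belara; it does not apply.
Duty = ¥31,424.76 × 34% = ¥10,684.42.
Line 2 (17.52, Astara, 1,718 kg, ¥407,320.62):
Base rate for 17.52 is 6.5%.
Origin Astara qualifies under the Tyrador–Astara agreement and 17.52 is covered: preferential rate 5.5% applies instead.
The additional-duty order on 17.52 targets Casoria, not Astara; it does not apply.
Duty = ¥407,320.62 × 5.5% = ¥22,402.63.
Line 3 (69.16, Belara, 1,841 units, ¥73,566.36):
Base rate for 69.16 is 3% + ¥1.36/unit.
Duty = ¥73,566.36 × 3% + 1,841 × ¥1.36 = ¥4,710.75.
Total = ¥10,684.42 + ¥22,402.63 + ¥4,710.75 = ¥37,797.80.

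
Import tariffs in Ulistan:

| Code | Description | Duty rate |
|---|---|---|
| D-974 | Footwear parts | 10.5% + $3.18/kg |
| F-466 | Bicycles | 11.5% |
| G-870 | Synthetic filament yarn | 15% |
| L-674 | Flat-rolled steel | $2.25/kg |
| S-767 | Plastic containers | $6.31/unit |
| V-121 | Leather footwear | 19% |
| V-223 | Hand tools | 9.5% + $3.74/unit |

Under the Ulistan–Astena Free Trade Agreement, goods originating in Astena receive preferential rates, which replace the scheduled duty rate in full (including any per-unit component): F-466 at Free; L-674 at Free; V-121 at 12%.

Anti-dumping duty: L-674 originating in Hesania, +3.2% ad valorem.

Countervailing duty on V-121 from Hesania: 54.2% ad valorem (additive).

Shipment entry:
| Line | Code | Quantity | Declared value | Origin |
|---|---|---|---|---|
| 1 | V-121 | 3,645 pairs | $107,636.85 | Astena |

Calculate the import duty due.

$12,916.42

Line 1 (V-121, Astena, 3,645 pairs, $107,636.85):
Base rate for V-121 is 19%.
Origin Astena qualifies under the Ulistan–Astena agreement and V-121 is covered: preferential rate 12% applies instead.
The additional-duty order on V-121 targets Hesania, not Astena; it does not apply.
Duty = $107,636.85 × 12% = $12,916.42.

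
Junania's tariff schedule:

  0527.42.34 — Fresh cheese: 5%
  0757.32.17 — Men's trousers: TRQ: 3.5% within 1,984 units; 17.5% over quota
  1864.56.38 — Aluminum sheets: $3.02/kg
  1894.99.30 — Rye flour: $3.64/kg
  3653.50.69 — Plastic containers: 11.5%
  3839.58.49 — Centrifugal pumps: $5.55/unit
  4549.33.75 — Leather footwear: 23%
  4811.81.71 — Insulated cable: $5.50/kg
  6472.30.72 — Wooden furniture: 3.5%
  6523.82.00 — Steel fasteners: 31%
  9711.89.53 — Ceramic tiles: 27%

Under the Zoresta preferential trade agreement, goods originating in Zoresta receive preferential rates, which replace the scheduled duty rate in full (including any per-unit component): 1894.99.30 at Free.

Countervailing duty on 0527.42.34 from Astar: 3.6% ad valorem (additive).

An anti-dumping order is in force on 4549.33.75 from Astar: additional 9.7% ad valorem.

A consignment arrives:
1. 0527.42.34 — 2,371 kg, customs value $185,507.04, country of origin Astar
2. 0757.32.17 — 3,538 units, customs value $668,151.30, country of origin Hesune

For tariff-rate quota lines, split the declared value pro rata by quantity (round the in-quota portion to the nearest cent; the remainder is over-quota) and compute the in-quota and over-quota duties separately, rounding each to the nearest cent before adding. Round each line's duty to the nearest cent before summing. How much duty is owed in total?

$80,425.11

Line 1 (0527.42.34, Astar, 2,371 kg, $185,507.04):
Base rate for 0527.42.34 is 5%.
Additional duty on 0527.42.34 from Astar: +3.6%. Applied ad valorem rate: 5% + 3.6% = 8.6%.
Duty = $185,507.04 × 8.6% = $15,953.61.
Line 2 (0757.32.17, Hesune, 3,538 units, $668,151.30):
Code 0757.32.17 is under a tariff-rate quota (threshold 1,984 units). In-quota: 1,984 units at 3.5%; over-quota: 1,554 units at 17.5%.
Pro-rata value split: in-quota = $668,151.30 × 1,984/3,538 = $374,678.40; over-quota = $668,151.30 − $374,678.40 = $293,472.90.
In-quota duty = $374,678.40 × 3.5% = $13,113.74. Over-quota duty = $293,472.90 × 17.5% = $51,357.76.
Line duty = $13,113.74 + $51,357.76 = $64,471.50.
Total = $15,953.61 + $64,471.50 = $80,425.11.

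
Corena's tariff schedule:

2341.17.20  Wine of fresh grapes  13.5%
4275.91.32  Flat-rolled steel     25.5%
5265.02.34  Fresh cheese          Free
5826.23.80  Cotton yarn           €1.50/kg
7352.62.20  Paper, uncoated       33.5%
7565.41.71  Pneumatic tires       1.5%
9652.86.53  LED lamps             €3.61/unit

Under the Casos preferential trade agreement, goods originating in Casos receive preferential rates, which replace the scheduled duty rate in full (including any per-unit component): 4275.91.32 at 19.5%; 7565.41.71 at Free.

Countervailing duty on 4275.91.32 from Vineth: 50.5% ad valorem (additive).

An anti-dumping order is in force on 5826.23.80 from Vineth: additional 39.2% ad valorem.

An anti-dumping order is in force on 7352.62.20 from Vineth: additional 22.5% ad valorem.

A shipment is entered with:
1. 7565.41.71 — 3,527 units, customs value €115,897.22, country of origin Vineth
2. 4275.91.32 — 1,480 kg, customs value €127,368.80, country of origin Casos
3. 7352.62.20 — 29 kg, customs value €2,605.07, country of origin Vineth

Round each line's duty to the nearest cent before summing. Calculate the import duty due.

€28,034.22

Line 1 (7565.41.71, Vineth, 3,527 units, €115,897.22):
Base rate for 7565.41.71 is 1.5%.
7565.41.71 has an FTA preferential rate, but origin Vineth is not Casos; base rate stands.
Duty = €115,897.22 × 1.5% = €1,738.46.
Line 2 (4275.91.32, Casos, 1,480 kg, €127,368.80):
Base rate for 4275.91.32 is 25.5%.
Origin Casos qualifies under the Corena–Casos agreement and 4275.91.32 is covered: preferential rate 19.5% applies instead.
The additional-duty order on 4275.91.32 targets Vineth, not Casos; it does not apply.
Duty = €127,368.80 × 19.5% = €24,836.92.
Line 3 (7352.62.20, Vineth, 29 kg, €2,605.07):
Base rate for 7352.62.20 is 33.5%.
Additional duty on 7352.62.20 from Vineth: +22.5%. Applied ad valorem rate: 33.5% + 22.5% = 56%.
Duty = €2,605.07 × 56% = €1,458.84.
Total = €1,738.46 + €24,836.92 + €1,458.84 = €28,034.22.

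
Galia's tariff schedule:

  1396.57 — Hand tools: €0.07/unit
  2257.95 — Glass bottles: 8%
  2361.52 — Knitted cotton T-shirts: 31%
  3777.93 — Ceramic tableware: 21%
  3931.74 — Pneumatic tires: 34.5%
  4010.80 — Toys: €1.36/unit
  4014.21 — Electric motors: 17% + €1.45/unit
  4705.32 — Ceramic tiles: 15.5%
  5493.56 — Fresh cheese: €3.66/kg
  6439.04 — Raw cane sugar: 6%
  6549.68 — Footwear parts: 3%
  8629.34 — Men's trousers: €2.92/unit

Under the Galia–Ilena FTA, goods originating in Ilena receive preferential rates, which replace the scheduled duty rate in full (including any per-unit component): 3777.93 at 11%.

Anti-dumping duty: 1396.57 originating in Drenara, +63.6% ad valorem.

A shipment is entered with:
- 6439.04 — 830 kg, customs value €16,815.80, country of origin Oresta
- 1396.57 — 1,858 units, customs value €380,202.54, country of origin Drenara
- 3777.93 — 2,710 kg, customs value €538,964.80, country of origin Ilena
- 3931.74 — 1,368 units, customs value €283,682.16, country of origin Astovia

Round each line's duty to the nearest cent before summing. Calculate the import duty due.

Line 1 (6439.04, Oresta, 830 kg, €16,815.80):
Base rate for 6439.04 is 6%.
Duty = €16,815.80 × 6% = €1,008.95.
Line 2 (1396.57, Drenara, 1,858 units, €380,202.54):
Base rate for 1396.57 is €0.07/unit.
Additional duty on 1396.57 from Drenara: +63.6% ad valorem. Applied ad valorem rate = 63.6%.
Duty = €380,202.54 × 63.6% + 1,858 × €0.07 = €241,938.88.
Line 3 (3777.93, Ilena, 2,710 kg, €538,964.80):
Base rate for 3777.93 is 21%.
Origin Ilena qualifies under the Galia–Ilena agreement and 3777.93 is covered: preferential rate 11% applies instead.
Duty = €538,964.80 × 11% = €59,286.13.
Line 4 (3931.74, Astovia, 1,368 units, €283,682.16):
Base rate for 3931.74 is 34.5%.
Duty = €283,682.16 × 34.5% = €97,870.35.
Total = €1,008.95 + €241,938.88 + €59,286.13 + €97,870.35 = €400,104.31.

€400,104.31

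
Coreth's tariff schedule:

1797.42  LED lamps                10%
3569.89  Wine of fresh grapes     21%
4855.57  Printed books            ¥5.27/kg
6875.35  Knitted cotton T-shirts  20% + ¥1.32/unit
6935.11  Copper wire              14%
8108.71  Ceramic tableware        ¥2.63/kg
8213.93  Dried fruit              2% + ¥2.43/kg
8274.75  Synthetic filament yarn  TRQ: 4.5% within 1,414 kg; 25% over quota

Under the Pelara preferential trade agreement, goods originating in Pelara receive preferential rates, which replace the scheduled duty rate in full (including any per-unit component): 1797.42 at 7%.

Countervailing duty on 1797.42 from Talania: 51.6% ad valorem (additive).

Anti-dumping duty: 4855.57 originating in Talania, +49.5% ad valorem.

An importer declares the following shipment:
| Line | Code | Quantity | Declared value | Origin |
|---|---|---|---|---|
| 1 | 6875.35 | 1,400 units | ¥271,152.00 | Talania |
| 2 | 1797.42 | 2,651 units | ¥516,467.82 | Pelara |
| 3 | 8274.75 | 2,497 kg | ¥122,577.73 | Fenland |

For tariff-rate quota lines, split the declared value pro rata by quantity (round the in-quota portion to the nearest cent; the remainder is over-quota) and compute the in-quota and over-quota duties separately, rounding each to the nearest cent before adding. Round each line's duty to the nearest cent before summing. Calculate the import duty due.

¥108,645.87

Line 1 (6875.35, Talania, 1,400 units, ¥271,152.00):
Base rate for 6875.35 is 20% + ¥1.32/unit.
Duty = ¥271,152.00 × 20% + 1,400 × ¥1.32 = ¥56,078.40.
Line 2 (1797.42, Pelara, 2,651 units, ¥516,467.82):
Base rate for 1797.42 is 10%.
Origin Pelara qualifies under the Coreth–Pelara agreement and 1797.42 is covered: preferential rate 7% applies instead.
The additional-duty order on 1797.42 targets Talania, not Pelara; it does not apply.
Duty = ¥516,467.82 × 7% = ¥36,152.75.
Line 3 (8274.75, Fenland, 2,497 kg, ¥122,577.73):
Code 8274.75 is under a tariff-rate quota (threshold 1,414 kg). In-quota: 1,414 kg at 4.5%; over-quota: 1,083 kg at 25%.
Pro-rata value split: in-quota = ¥122,577.73 × 1,414/2,497 = ¥69,413.26; over-quota = ¥122,577.73 − ¥69,413.26 = ¥53,164.47.
In-quota duty = ¥69,413.26 × 4.5% = ¥3,123.60. Over-quota duty = ¥53,164.47 × 25% = ¥13,291.12.
Line duty = ¥3,123.60 + ¥13,291.12 = ¥16,414.72.
Total = ¥56,078.40 + ¥36,152.75 + ¥16,414.72 = ¥108,645.87.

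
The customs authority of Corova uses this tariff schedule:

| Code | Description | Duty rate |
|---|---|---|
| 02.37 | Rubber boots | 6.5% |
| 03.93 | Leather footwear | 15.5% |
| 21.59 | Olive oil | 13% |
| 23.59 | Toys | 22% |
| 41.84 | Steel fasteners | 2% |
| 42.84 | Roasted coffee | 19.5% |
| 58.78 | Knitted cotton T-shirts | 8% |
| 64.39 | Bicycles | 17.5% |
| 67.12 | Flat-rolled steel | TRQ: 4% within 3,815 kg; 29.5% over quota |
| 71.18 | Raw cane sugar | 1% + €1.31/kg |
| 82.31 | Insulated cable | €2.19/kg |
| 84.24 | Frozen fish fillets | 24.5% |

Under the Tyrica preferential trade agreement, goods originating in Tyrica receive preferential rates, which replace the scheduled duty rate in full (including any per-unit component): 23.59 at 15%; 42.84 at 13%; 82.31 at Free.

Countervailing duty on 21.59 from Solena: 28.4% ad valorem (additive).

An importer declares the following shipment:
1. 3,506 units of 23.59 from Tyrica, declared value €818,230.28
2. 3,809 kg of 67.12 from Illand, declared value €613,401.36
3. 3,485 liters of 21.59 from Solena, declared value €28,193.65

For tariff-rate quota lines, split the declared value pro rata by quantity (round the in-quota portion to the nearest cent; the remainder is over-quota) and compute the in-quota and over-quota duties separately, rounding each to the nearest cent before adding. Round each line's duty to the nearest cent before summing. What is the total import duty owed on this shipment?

€158,942.76

Line 1 (23.59, Tyrica, 3,506 units, €818,230.28):
Base rate for 23.59 is 22%.
Origin Tyrica qualifies under the Corova–Tyrica agreement and 23.59 is covered: preferential rate 15% applies instead.
Duty = €818,230.28 × 15% = €122,734.54.
Line 2 (67.12, Illand, 3,809 kg, €613,401.36):
Code 67.12 is under a tariff-rate quota (threshold 3,815 kg). Quantity 3,809 kg is within the quota, so the in-quota rate 4% applies to the full value.
Duty = €613,401.36 × 4% = €24,536.05.
Line 3 (21.59, Solena, 3,485 liters, €28,193.65):
Base rate for 21.59 is 13%.
Additional duty on 21.59 from Solena: +28.4%. Applied ad valorem rate: 13% + 28.4% = 41.4%.
Duty = €28,193.65 × 41.4% = €11,672.17.
Total = €122,734.54 + €24,536.05 + €11,672.17 = €158,942.76.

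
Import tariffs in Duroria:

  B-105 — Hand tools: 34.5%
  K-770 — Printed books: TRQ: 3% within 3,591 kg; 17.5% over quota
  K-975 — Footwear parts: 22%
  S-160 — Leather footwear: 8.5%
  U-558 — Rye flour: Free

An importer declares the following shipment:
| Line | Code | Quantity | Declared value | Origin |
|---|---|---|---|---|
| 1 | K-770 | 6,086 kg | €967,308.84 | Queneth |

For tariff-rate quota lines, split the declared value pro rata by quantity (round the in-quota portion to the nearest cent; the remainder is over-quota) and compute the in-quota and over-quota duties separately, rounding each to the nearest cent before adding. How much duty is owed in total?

€86,519.79

Line 1 (K-770, Queneth, 6,086 kg, €967,308.84):
Code K-770 is under a tariff-rate quota (threshold 3,591 kg). In-quota: 3,591 kg at 3%; over-quota: 2,495 kg at 17.5%.
Pro-rata value split: in-quota = €967,308.84 × 3,591/6,086 = €570,753.54; over-quota = €967,308.84 − €570,753.54 = €396,555.30.
In-quota duty = €570,753.54 × 3% = €17,122.61. Over-quota duty = €396,555.30 × 17.5% = €69,397.18.
Line duty = €17,122.61 + €69,397.18 = €86,519.79.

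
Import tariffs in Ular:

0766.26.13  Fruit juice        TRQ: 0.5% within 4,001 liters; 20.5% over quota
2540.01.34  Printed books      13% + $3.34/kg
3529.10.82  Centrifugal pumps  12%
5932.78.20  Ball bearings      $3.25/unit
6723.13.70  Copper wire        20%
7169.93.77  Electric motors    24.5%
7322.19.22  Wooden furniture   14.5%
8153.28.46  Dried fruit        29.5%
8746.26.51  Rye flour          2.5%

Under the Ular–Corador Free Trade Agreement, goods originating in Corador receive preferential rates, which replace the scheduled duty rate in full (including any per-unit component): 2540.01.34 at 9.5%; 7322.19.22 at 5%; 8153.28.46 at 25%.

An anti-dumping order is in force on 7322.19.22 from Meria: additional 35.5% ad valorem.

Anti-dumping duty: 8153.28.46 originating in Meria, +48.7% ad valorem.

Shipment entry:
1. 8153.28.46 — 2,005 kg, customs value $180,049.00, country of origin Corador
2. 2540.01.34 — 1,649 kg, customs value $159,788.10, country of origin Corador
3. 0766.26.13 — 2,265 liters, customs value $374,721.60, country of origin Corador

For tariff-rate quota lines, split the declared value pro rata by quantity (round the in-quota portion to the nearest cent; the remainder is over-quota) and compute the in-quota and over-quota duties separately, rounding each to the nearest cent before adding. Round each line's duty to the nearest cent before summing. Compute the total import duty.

Line 1 (8153.28.46, Corador, 2,005 kg, $180,049.00):
Base rate for 8153.28.46 is 29.5%.
Origin Corador qualifies under the Ular–Corador agreement and 8153.28.46 is covered: preferential rate 25% applies instead.
The additional-duty order on 8153.28.46 targets Meria, not Corador; it does not apply.
Duty = $180,049.00 × 25% = $45,012.25.
Line 2 (2540.01.34, Corador, 1,649 kg, $159,788.10):
Base rate for 2540.01.34 is 13% + $3.34/kg.
Origin Corador qualifies under the Ular–Corador agreement and 2540.01.34 is covered: preferential rate 9.5% applies instead.
Duty = $159,788.10 × 9.5% = $15,179.87.
Line 3 (0766.26.13, Corador, 2,265 liters, $374,721.60):
Code 0766.26.13 is under a tariff-rate quota (threshold 4,001 liters). Quantity 2,265 liters is within the quota, so the in-quota rate 0.5% applies to the full value.
Duty = $374,721.60 × 0.5% = $1,873.61.
Total = $45,012.25 + $15,179.87 + $1,873.61 = $62,065.73.

$62,065.73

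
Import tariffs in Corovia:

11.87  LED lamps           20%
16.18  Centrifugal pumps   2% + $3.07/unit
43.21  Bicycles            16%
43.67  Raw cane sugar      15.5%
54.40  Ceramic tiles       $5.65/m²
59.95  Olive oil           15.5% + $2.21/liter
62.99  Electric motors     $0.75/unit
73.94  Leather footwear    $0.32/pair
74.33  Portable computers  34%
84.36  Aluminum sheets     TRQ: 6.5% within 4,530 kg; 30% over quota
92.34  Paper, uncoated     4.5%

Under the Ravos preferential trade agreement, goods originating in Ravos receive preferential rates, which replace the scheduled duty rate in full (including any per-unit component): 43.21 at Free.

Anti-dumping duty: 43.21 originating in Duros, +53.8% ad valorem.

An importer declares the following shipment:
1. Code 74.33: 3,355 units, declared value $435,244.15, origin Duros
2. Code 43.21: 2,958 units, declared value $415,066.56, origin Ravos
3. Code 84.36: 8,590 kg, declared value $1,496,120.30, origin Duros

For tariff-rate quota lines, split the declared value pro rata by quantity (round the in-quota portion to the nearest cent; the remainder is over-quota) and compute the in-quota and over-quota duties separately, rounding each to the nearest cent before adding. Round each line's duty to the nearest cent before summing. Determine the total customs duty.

$411,406.43

Line 1 (74.33, Duros, 3,355 units, $435,244.15):
Base rate for 74.33 is 34%.
Duty = $435,244.15 × 34% = $147,983.01.
Line 2 (43.21, Ravos, 2,958 units, $415,066.56):
Base rate for 43.21 is 16%.
Origin Ravos qualifies under the Corovia–Ravos agreement and 43.21 is covered: preferential rate Free applies instead.
The additional-duty order on 43.21 targets Duros, not Ravos; it does not apply.
Duty = $415,066.56 × 0% = $0.00.
Line 3 (84.36, Duros, 8,590 kg, $1,496,120.30):
Code 84.36 is under a tariff-rate quota (threshold 4,530 kg). In-quota: 4,530 kg at 6.5%; over-quota: 4,060 kg at 30%.
Pro-rata value split: in-quota = $1,496,120.30 × 4,530/8,590 = $788,990.10; over-quota = $1,496,120.30 − $788,990.10 = $707,130.20.
In-quota duty = $788,990.10 × 6.5% = $51,284.36. Over-quota duty = $707,130.20 × 30% = $212,139.06.
Line duty = $51,284.36 + $212,139.06 = $263,423.42.
Total = $147,983.01 + $0.00 + $263,423.42 = $411,406.43.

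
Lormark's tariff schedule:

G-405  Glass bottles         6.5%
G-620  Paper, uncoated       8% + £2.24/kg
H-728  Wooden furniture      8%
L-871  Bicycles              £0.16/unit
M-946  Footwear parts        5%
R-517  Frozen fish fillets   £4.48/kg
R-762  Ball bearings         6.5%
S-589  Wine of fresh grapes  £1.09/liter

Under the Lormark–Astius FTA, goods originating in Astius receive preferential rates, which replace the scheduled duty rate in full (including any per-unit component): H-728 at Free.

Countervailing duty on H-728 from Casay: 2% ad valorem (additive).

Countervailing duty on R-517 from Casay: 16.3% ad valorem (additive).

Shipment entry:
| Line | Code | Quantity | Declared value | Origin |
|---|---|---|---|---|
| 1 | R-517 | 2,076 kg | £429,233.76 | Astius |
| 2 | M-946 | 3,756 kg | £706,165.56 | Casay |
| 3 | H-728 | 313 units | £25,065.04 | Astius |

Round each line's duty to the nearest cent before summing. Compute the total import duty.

£44,608.76

Line 1 (R-517, Astius, 2,076 kg, £429,233.76):
Base rate for R-517 is £4.48/kg.
Origin Astius is the FTA partner but R-517 is not on the preference list; base rate stands.
The additional-duty order on R-517 targets Casay, not Astius; it does not apply.
Duty = 2,076 × £4.48 = £9,300.48.
Line 2 (M-946, Casay, 3,756 kg, £706,165.56):
Base rate for M-946 is 5%.
Duty = £706,165.56 × 5% = £35,308.28.
Line 3 (H-728, Astius, 313 units, £25,065.04):
Base rate for H-728 is 8%.
Origin Astius qualifies under the Lormark–Astius agreement and H-728 is covered: preferential rate Free applies instead.
The additional-duty order on H-728 targets Casay, not Astius; it does not apply.
Duty = £25,065.04 × 0% = £0.00.
Total = £9,300.48 + £35,308.28 + £0.00 = £44,608.76.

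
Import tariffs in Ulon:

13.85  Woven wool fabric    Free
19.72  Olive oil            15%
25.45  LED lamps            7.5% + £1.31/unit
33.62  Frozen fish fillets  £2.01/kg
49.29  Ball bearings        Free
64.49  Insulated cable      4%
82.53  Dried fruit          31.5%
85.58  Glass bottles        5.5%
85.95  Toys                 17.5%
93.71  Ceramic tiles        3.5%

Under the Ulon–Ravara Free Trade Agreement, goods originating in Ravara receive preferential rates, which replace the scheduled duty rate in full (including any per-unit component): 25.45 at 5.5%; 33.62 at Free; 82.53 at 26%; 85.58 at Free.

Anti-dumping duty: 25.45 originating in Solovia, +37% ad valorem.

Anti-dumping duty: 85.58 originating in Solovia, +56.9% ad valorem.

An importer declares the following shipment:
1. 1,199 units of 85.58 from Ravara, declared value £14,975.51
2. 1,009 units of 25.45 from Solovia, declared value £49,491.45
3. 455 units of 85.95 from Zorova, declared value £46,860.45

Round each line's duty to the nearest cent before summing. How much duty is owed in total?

Line 1 (85.58, Ravara, 1,199 units, £14,975.51):
Base rate for 85.58 is 5.5%.
Origin Ravara qualifies under the Ulon–Ravara agreement and 85.58 is covered: preferential rate Free applies instead.
The additional-duty order on 85.58 targets Solovia, not Ravara; it does not apply.
Duty = £14,975.51 × 0% = £0.00.
Line 2 (25.45, Solovia, 1,009 units, £49,491.45):
Base rate for 25.45 is 7.5% + £1.31/unit.
25.45 has an FTA preferential rate, but origin Solovia is not Ravara; base rate stands.
Additional duty on 25.45 from Solovia: +37%. Applied ad valorem rate: 7.5% + 37% = 44.5%.
Duty = £49,491.45 × 44.5% + 1,009 × £1.31 = £23,345.49.
Line 3 (85.95, Zorova, 455 units, £46,860.45):
Base rate for 85.95 is 17.5%.
Duty = £46,860.45 × 17.5% = £8,200.58.
Total = £0.00 + £23,345.49 + £8,200.58 = £31,546.07.

£31,546.07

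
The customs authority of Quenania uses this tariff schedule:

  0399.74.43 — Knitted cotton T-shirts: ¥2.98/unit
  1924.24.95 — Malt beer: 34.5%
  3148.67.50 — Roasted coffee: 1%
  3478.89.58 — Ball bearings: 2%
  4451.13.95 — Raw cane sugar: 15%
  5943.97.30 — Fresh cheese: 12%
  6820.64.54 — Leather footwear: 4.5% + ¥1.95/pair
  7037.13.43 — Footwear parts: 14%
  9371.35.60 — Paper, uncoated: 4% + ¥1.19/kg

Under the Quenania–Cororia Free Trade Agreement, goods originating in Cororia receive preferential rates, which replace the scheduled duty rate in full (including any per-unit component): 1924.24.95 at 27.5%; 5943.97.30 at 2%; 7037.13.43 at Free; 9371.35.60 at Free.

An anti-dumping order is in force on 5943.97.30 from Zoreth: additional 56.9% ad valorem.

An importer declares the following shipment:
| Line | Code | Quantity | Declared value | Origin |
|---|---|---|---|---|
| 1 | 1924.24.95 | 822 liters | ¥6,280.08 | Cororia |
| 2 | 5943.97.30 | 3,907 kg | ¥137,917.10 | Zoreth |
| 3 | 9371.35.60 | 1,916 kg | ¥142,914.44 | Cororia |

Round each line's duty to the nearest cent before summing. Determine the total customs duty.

¥96,751.90

Line 1 (1924.24.95, Cororia, 822 liters, ¥6,280.08):
Base rate for 1924.24.95 is 34.5%.
Origin Cororia qualifies under the Quenania–Cororia agreement and 1924.24.95 is covered: preferential rate 27.5% applies instead.
Duty = ¥6,280.08 × 27.5% = ¥1,727.02.
Line 2 (5943.97.30, Zoreth, 3,907 kg, ¥137,917.10):
Base rate for 5943.97.30 is 12%.
5943.97.30 has an FTA preferential rate, but origin Zoreth is not Cororia; base rate stands.
Additional duty on 5943.97.30 from Zoreth: +56.9%. Applied ad valorem rate: 12% + 56.9% = 68.9%.
Duty = ¥137,917.10 × 68.9% = ¥95,024.88.
Line 3 (9371.35.60, Cororia, 1,916 kg, ¥142,914.44):
Base rate for 9371.35.60 is 4% + ¥1.19/kg.
Origin Cororia qualifies under the Quenania–Cororia agreement and 9371.35.60 is covered: preferential rate Free applies instead.
Duty = ¥142,914.44 × 0% = ¥0.00.
Total = ¥1,727.02 + ¥95,024.88 + ¥0.00 = ¥96,751.90.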